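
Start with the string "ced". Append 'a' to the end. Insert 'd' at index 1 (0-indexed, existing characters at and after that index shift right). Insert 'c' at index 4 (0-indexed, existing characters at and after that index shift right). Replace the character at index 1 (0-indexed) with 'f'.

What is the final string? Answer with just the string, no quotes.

Applying each edit step by step:
Start: "ced"
Op 1 (append 'a'): "ced" -> "ceda"
Op 2 (insert 'd' at idx 1): "ceda" -> "cdeda"
Op 3 (insert 'c' at idx 4): "cdeda" -> "cdedca"
Op 4 (replace idx 1: 'd' -> 'f'): "cdedca" -> "cfedca"

Answer: cfedca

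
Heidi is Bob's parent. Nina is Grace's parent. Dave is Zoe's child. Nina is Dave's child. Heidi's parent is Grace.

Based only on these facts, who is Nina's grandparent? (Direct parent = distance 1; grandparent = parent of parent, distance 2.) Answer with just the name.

Reconstructing the parent chain from the given facts:
  Zoe -> Dave -> Nina -> Grace -> Heidi -> Bob
(each arrow means 'parent of the next')
Positions in the chain (0 = top):
  position of Zoe: 0
  position of Dave: 1
  position of Nina: 2
  position of Grace: 3
  position of Heidi: 4
  position of Bob: 5

Nina is at position 2; the grandparent is 2 steps up the chain, i.e. position 0: Zoe.

Answer: Zoe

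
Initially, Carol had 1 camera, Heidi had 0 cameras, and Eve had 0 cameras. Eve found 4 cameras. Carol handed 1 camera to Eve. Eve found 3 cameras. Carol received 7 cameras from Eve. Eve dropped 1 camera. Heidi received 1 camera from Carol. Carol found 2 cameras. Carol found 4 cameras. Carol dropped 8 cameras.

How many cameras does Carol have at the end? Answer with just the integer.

Tracking counts step by step:
Start: Carol=1, Heidi=0, Eve=0
Event 1 (Eve +4): Eve: 0 -> 4. State: Carol=1, Heidi=0, Eve=4
Event 2 (Carol -> Eve, 1): Carol: 1 -> 0, Eve: 4 -> 5. State: Carol=0, Heidi=0, Eve=5
Event 3 (Eve +3): Eve: 5 -> 8. State: Carol=0, Heidi=0, Eve=8
Event 4 (Eve -> Carol, 7): Eve: 8 -> 1, Carol: 0 -> 7. State: Carol=7, Heidi=0, Eve=1
Event 5 (Eve -1): Eve: 1 -> 0. State: Carol=7, Heidi=0, Eve=0
Event 6 (Carol -> Heidi, 1): Carol: 7 -> 6, Heidi: 0 -> 1. State: Carol=6, Heidi=1, Eve=0
Event 7 (Carol +2): Carol: 6 -> 8. State: Carol=8, Heidi=1, Eve=0
Event 8 (Carol +4): Carol: 8 -> 12. State: Carol=12, Heidi=1, Eve=0
Event 9 (Carol -8): Carol: 12 -> 4. State: Carol=4, Heidi=1, Eve=0

Carol's final count: 4

Answer: 4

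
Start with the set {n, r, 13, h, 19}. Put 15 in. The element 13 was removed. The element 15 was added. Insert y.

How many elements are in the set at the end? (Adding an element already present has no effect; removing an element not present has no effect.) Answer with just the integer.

Tracking the set through each operation:
Start: {13, 19, h, n, r}
Event 1 (add 15): added. Set: {13, 15, 19, h, n, r}
Event 2 (remove 13): removed. Set: {15, 19, h, n, r}
Event 3 (add 15): already present, no change. Set: {15, 19, h, n, r}
Event 4 (add y): added. Set: {15, 19, h, n, r, y}

Final set: {15, 19, h, n, r, y} (size 6)

Answer: 6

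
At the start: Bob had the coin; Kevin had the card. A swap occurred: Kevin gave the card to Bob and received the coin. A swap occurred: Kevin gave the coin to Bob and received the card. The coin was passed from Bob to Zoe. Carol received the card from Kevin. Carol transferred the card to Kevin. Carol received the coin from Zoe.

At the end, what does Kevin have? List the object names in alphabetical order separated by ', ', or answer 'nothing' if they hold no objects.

Answer: card

Derivation:
Tracking all object holders:
Start: coin:Bob, card:Kevin
Event 1 (swap card<->coin: now card:Bob, coin:Kevin). State: coin:Kevin, card:Bob
Event 2 (swap coin<->card: now coin:Bob, card:Kevin). State: coin:Bob, card:Kevin
Event 3 (give coin: Bob -> Zoe). State: coin:Zoe, card:Kevin
Event 4 (give card: Kevin -> Carol). State: coin:Zoe, card:Carol
Event 5 (give card: Carol -> Kevin). State: coin:Zoe, card:Kevin
Event 6 (give coin: Zoe -> Carol). State: coin:Carol, card:Kevin

Final state: coin:Carol, card:Kevin
Kevin holds: card.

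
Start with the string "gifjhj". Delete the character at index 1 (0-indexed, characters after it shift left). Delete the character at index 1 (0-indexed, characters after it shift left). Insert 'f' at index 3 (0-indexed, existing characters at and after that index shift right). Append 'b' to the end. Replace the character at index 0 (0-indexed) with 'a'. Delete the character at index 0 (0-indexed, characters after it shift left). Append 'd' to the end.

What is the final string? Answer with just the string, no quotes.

Answer: jhfjbd

Derivation:
Applying each edit step by step:
Start: "gifjhj"
Op 1 (delete idx 1 = 'i'): "gifjhj" -> "gfjhj"
Op 2 (delete idx 1 = 'f'): "gfjhj" -> "gjhj"
Op 3 (insert 'f' at idx 3): "gjhj" -> "gjhfj"
Op 4 (append 'b'): "gjhfj" -> "gjhfjb"
Op 5 (replace idx 0: 'g' -> 'a'): "gjhfjb" -> "ajhfjb"
Op 6 (delete idx 0 = 'a'): "ajhfjb" -> "jhfjb"
Op 7 (append 'd'): "jhfjb" -> "jhfjbd"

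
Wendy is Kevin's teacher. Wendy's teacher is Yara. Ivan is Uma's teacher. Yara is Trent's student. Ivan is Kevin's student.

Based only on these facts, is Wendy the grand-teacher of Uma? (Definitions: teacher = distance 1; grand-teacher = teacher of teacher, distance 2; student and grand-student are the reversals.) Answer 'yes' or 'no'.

Reconstructing the teacher chain from the given facts:
  Trent -> Yara -> Wendy -> Kevin -> Ivan -> Uma
(each arrow means 'teacher of the next')
Positions in the chain (0 = top):
  position of Trent: 0
  position of Yara: 1
  position of Wendy: 2
  position of Kevin: 3
  position of Ivan: 4
  position of Uma: 5

Wendy is at position 2, Uma is at position 5; signed distance (j - i) = 3.
'grand-teacher' requires j - i = 2. Actual distance is 3, so the relation does NOT hold.

Answer: no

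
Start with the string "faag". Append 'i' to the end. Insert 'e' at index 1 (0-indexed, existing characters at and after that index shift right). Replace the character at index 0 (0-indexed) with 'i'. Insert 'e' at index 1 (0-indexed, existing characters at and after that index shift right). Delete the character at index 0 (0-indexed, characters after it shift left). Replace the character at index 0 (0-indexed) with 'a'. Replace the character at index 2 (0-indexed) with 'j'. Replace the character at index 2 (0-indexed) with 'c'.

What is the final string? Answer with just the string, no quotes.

Applying each edit step by step:
Start: "faag"
Op 1 (append 'i'): "faag" -> "faagi"
Op 2 (insert 'e' at idx 1): "faagi" -> "feaagi"
Op 3 (replace idx 0: 'f' -> 'i'): "feaagi" -> "ieaagi"
Op 4 (insert 'e' at idx 1): "ieaagi" -> "ieeaagi"
Op 5 (delete idx 0 = 'i'): "ieeaagi" -> "eeaagi"
Op 6 (replace idx 0: 'e' -> 'a'): "eeaagi" -> "aeaagi"
Op 7 (replace idx 2: 'a' -> 'j'): "aeaagi" -> "aejagi"
Op 8 (replace idx 2: 'j' -> 'c'): "aejagi" -> "aecagi"

Answer: aecagi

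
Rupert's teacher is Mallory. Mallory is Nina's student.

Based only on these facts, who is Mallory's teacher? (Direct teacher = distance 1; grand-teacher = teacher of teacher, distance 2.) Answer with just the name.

Answer: Nina

Derivation:
Reconstructing the teacher chain from the given facts:
  Nina -> Mallory -> Rupert
(each arrow means 'teacher of the next')
Positions in the chain (0 = top):
  position of Nina: 0
  position of Mallory: 1
  position of Rupert: 2

Mallory is at position 1; the teacher is 1 step up the chain, i.e. position 0: Nina.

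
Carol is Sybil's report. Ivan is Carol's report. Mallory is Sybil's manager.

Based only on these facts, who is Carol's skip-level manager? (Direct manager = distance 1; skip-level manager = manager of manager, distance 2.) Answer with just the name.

Reconstructing the manager chain from the given facts:
  Mallory -> Sybil -> Carol -> Ivan
(each arrow means 'manager of the next')
Positions in the chain (0 = top):
  position of Mallory: 0
  position of Sybil: 1
  position of Carol: 2
  position of Ivan: 3

Carol is at position 2; the skip-level manager is 2 steps up the chain, i.e. position 0: Mallory.

Answer: Mallory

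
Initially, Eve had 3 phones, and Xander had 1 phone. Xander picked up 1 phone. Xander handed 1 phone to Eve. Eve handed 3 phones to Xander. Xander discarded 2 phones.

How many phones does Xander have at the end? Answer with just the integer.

Answer: 2

Derivation:
Tracking counts step by step:
Start: Eve=3, Xander=1
Event 1 (Xander +1): Xander: 1 -> 2. State: Eve=3, Xander=2
Event 2 (Xander -> Eve, 1): Xander: 2 -> 1, Eve: 3 -> 4. State: Eve=4, Xander=1
Event 3 (Eve -> Xander, 3): Eve: 4 -> 1, Xander: 1 -> 4. State: Eve=1, Xander=4
Event 4 (Xander -2): Xander: 4 -> 2. State: Eve=1, Xander=2

Xander's final count: 2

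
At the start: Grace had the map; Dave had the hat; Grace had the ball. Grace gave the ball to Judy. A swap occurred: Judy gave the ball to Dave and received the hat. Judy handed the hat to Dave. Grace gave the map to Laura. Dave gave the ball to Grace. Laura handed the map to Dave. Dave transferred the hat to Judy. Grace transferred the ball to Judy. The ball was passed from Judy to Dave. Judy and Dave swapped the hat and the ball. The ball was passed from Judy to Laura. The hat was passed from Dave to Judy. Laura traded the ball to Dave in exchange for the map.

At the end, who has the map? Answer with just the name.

Tracking all object holders:
Start: map:Grace, hat:Dave, ball:Grace
Event 1 (give ball: Grace -> Judy). State: map:Grace, hat:Dave, ball:Judy
Event 2 (swap ball<->hat: now ball:Dave, hat:Judy). State: map:Grace, hat:Judy, ball:Dave
Event 3 (give hat: Judy -> Dave). State: map:Grace, hat:Dave, ball:Dave
Event 4 (give map: Grace -> Laura). State: map:Laura, hat:Dave, ball:Dave
Event 5 (give ball: Dave -> Grace). State: map:Laura, hat:Dave, ball:Grace
Event 6 (give map: Laura -> Dave). State: map:Dave, hat:Dave, ball:Grace
Event 7 (give hat: Dave -> Judy). State: map:Dave, hat:Judy, ball:Grace
Event 8 (give ball: Grace -> Judy). State: map:Dave, hat:Judy, ball:Judy
Event 9 (give ball: Judy -> Dave). State: map:Dave, hat:Judy, ball:Dave
Event 10 (swap hat<->ball: now hat:Dave, ball:Judy). State: map:Dave, hat:Dave, ball:Judy
Event 11 (give ball: Judy -> Laura). State: map:Dave, hat:Dave, ball:Laura
Event 12 (give hat: Dave -> Judy). State: map:Dave, hat:Judy, ball:Laura
Event 13 (swap ball<->map: now ball:Dave, map:Laura). State: map:Laura, hat:Judy, ball:Dave

Final state: map:Laura, hat:Judy, ball:Dave
The map is held by Laura.

Answer: Laura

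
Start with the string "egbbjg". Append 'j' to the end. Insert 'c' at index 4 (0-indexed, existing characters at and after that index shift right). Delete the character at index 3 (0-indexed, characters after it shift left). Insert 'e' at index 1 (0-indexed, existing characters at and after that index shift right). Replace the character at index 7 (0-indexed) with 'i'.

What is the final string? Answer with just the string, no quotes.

Answer: eegbcjgi

Derivation:
Applying each edit step by step:
Start: "egbbjg"
Op 1 (append 'j'): "egbbjg" -> "egbbjgj"
Op 2 (insert 'c' at idx 4): "egbbjgj" -> "egbbcjgj"
Op 3 (delete idx 3 = 'b'): "egbbcjgj" -> "egbcjgj"
Op 4 (insert 'e' at idx 1): "egbcjgj" -> "eegbcjgj"
Op 5 (replace idx 7: 'j' -> 'i'): "eegbcjgj" -> "eegbcjgi"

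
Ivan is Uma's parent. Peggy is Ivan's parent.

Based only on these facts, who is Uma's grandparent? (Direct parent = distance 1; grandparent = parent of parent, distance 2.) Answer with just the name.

Answer: Peggy

Derivation:
Reconstructing the parent chain from the given facts:
  Peggy -> Ivan -> Uma
(each arrow means 'parent of the next')
Positions in the chain (0 = top):
  position of Peggy: 0
  position of Ivan: 1
  position of Uma: 2

Uma is at position 2; the grandparent is 2 steps up the chain, i.e. position 0: Peggy.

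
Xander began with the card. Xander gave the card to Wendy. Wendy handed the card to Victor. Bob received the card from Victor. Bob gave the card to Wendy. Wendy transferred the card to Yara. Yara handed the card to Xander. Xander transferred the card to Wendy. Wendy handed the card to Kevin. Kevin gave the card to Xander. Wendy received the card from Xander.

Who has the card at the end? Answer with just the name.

Tracking the card through each event:
Start: Xander has the card.
After event 1: Wendy has the card.
After event 2: Victor has the card.
After event 3: Bob has the card.
After event 4: Wendy has the card.
After event 5: Yara has the card.
After event 6: Xander has the card.
After event 7: Wendy has the card.
After event 8: Kevin has the card.
After event 9: Xander has the card.
After event 10: Wendy has the card.

Answer: Wendy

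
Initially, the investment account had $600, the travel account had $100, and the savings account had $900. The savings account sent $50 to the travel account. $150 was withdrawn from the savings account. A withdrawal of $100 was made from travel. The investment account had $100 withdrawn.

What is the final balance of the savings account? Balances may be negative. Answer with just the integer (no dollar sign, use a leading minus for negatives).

Tracking account balances step by step:
Start: investment=600, travel=100, savings=900
Event 1 (transfer 50 savings -> travel): savings: 900 - 50 = 850, travel: 100 + 50 = 150. Balances: investment=600, travel=150, savings=850
Event 2 (withdraw 150 from savings): savings: 850 - 150 = 700. Balances: investment=600, travel=150, savings=700
Event 3 (withdraw 100 from travel): travel: 150 - 100 = 50. Balances: investment=600, travel=50, savings=700
Event 4 (withdraw 100 from investment): investment: 600 - 100 = 500. Balances: investment=500, travel=50, savings=700

Final balance of savings: 700

Answer: 700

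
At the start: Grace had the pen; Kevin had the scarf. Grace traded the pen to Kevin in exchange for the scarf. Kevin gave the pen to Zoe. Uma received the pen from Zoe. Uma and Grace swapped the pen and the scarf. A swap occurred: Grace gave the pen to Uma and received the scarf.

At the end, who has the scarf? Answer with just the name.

Answer: Grace

Derivation:
Tracking all object holders:
Start: pen:Grace, scarf:Kevin
Event 1 (swap pen<->scarf: now pen:Kevin, scarf:Grace). State: pen:Kevin, scarf:Grace
Event 2 (give pen: Kevin -> Zoe). State: pen:Zoe, scarf:Grace
Event 3 (give pen: Zoe -> Uma). State: pen:Uma, scarf:Grace
Event 4 (swap pen<->scarf: now pen:Grace, scarf:Uma). State: pen:Grace, scarf:Uma
Event 5 (swap pen<->scarf: now pen:Uma, scarf:Grace). State: pen:Uma, scarf:Grace

Final state: pen:Uma, scarf:Grace
The scarf is held by Grace.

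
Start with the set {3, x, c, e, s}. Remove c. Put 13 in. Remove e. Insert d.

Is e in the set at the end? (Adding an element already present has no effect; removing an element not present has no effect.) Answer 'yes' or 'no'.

Answer: no

Derivation:
Tracking the set through each operation:
Start: {3, c, e, s, x}
Event 1 (remove c): removed. Set: {3, e, s, x}
Event 2 (add 13): added. Set: {13, 3, e, s, x}
Event 3 (remove e): removed. Set: {13, 3, s, x}
Event 4 (add d): added. Set: {13, 3, d, s, x}

Final set: {13, 3, d, s, x} (size 5)
e is NOT in the final set.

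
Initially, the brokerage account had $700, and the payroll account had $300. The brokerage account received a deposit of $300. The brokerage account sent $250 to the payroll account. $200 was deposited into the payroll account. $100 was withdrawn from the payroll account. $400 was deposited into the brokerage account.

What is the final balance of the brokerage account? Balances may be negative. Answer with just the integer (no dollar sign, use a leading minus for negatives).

Answer: 1150

Derivation:
Tracking account balances step by step:
Start: brokerage=700, payroll=300
Event 1 (deposit 300 to brokerage): brokerage: 700 + 300 = 1000. Balances: brokerage=1000, payroll=300
Event 2 (transfer 250 brokerage -> payroll): brokerage: 1000 - 250 = 750, payroll: 300 + 250 = 550. Balances: brokerage=750, payroll=550
Event 3 (deposit 200 to payroll): payroll: 550 + 200 = 750. Balances: brokerage=750, payroll=750
Event 4 (withdraw 100 from payroll): payroll: 750 - 100 = 650. Balances: brokerage=750, payroll=650
Event 5 (deposit 400 to brokerage): brokerage: 750 + 400 = 1150. Balances: brokerage=1150, payroll=650

Final balance of brokerage: 1150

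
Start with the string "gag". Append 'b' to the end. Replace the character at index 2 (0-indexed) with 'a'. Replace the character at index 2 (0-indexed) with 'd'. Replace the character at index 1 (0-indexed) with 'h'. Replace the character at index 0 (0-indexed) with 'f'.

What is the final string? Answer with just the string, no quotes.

Applying each edit step by step:
Start: "gag"
Op 1 (append 'b'): "gag" -> "gagb"
Op 2 (replace idx 2: 'g' -> 'a'): "gagb" -> "gaab"
Op 3 (replace idx 2: 'a' -> 'd'): "gaab" -> "gadb"
Op 4 (replace idx 1: 'a' -> 'h'): "gadb" -> "ghdb"
Op 5 (replace idx 0: 'g' -> 'f'): "ghdb" -> "fhdb"

Answer: fhdb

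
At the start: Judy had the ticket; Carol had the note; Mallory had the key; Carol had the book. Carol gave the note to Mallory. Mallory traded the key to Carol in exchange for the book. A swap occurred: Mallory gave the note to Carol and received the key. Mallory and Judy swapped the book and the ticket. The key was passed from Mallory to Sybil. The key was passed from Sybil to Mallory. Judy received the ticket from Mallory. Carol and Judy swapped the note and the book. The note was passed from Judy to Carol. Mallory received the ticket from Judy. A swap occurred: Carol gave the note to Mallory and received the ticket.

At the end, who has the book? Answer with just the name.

Tracking all object holders:
Start: ticket:Judy, note:Carol, key:Mallory, book:Carol
Event 1 (give note: Carol -> Mallory). State: ticket:Judy, note:Mallory, key:Mallory, book:Carol
Event 2 (swap key<->book: now key:Carol, book:Mallory). State: ticket:Judy, note:Mallory, key:Carol, book:Mallory
Event 3 (swap note<->key: now note:Carol, key:Mallory). State: ticket:Judy, note:Carol, key:Mallory, book:Mallory
Event 4 (swap book<->ticket: now book:Judy, ticket:Mallory). State: ticket:Mallory, note:Carol, key:Mallory, book:Judy
Event 5 (give key: Mallory -> Sybil). State: ticket:Mallory, note:Carol, key:Sybil, book:Judy
Event 6 (give key: Sybil -> Mallory). State: ticket:Mallory, note:Carol, key:Mallory, book:Judy
Event 7 (give ticket: Mallory -> Judy). State: ticket:Judy, note:Carol, key:Mallory, book:Judy
Event 8 (swap note<->book: now note:Judy, book:Carol). State: ticket:Judy, note:Judy, key:Mallory, book:Carol
Event 9 (give note: Judy -> Carol). State: ticket:Judy, note:Carol, key:Mallory, book:Carol
Event 10 (give ticket: Judy -> Mallory). State: ticket:Mallory, note:Carol, key:Mallory, book:Carol
Event 11 (swap note<->ticket: now note:Mallory, ticket:Carol). State: ticket:Carol, note:Mallory, key:Mallory, book:Carol

Final state: ticket:Carol, note:Mallory, key:Mallory, book:Carol
The book is held by Carol.

Answer: Carol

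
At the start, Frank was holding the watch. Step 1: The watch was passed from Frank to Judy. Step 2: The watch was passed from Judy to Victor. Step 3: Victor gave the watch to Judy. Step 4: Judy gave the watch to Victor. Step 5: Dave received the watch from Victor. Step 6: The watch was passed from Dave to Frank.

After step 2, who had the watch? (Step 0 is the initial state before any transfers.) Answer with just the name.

Tracking the watch holder through step 2:
After step 0 (start): Frank
After step 1: Judy
After step 2: Victor

At step 2, the holder is Victor.

Answer: Victor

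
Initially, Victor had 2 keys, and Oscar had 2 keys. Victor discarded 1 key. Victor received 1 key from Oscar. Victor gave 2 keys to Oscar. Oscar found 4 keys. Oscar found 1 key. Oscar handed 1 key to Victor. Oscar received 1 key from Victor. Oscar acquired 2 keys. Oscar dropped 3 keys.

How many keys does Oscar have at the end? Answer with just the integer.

Answer: 7

Derivation:
Tracking counts step by step:
Start: Victor=2, Oscar=2
Event 1 (Victor -1): Victor: 2 -> 1. State: Victor=1, Oscar=2
Event 2 (Oscar -> Victor, 1): Oscar: 2 -> 1, Victor: 1 -> 2. State: Victor=2, Oscar=1
Event 3 (Victor -> Oscar, 2): Victor: 2 -> 0, Oscar: 1 -> 3. State: Victor=0, Oscar=3
Event 4 (Oscar +4): Oscar: 3 -> 7. State: Victor=0, Oscar=7
Event 5 (Oscar +1): Oscar: 7 -> 8. State: Victor=0, Oscar=8
Event 6 (Oscar -> Victor, 1): Oscar: 8 -> 7, Victor: 0 -> 1. State: Victor=1, Oscar=7
Event 7 (Victor -> Oscar, 1): Victor: 1 -> 0, Oscar: 7 -> 8. State: Victor=0, Oscar=8
Event 8 (Oscar +2): Oscar: 8 -> 10. State: Victor=0, Oscar=10
Event 9 (Oscar -3): Oscar: 10 -> 7. State: Victor=0, Oscar=7

Oscar's final count: 7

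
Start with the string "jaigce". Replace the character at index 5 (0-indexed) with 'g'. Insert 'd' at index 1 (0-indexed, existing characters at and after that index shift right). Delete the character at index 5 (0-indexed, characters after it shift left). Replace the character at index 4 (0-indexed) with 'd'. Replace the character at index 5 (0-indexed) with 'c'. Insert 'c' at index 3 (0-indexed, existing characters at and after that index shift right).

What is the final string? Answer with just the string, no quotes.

Applying each edit step by step:
Start: "jaigce"
Op 1 (replace idx 5: 'e' -> 'g'): "jaigce" -> "jaigcg"
Op 2 (insert 'd' at idx 1): "jaigcg" -> "jdaigcg"
Op 3 (delete idx 5 = 'c'): "jdaigcg" -> "jdaigg"
Op 4 (replace idx 4: 'g' -> 'd'): "jdaigg" -> "jdaidg"
Op 5 (replace idx 5: 'g' -> 'c'): "jdaidg" -> "jdaidc"
Op 6 (insert 'c' at idx 3): "jdaidc" -> "jdacidc"

Answer: jdacidc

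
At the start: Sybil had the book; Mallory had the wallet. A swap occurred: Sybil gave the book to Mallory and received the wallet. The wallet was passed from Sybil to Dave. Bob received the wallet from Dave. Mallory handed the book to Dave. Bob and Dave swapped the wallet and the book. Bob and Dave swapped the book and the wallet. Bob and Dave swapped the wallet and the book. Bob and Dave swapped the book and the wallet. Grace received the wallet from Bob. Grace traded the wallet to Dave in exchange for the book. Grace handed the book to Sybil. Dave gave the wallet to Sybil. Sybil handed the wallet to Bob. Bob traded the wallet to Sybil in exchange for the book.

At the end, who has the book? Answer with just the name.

Answer: Bob

Derivation:
Tracking all object holders:
Start: book:Sybil, wallet:Mallory
Event 1 (swap book<->wallet: now book:Mallory, wallet:Sybil). State: book:Mallory, wallet:Sybil
Event 2 (give wallet: Sybil -> Dave). State: book:Mallory, wallet:Dave
Event 3 (give wallet: Dave -> Bob). State: book:Mallory, wallet:Bob
Event 4 (give book: Mallory -> Dave). State: book:Dave, wallet:Bob
Event 5 (swap wallet<->book: now wallet:Dave, book:Bob). State: book:Bob, wallet:Dave
Event 6 (swap book<->wallet: now book:Dave, wallet:Bob). State: book:Dave, wallet:Bob
Event 7 (swap wallet<->book: now wallet:Dave, book:Bob). State: book:Bob, wallet:Dave
Event 8 (swap book<->wallet: now book:Dave, wallet:Bob). State: book:Dave, wallet:Bob
Event 9 (give wallet: Bob -> Grace). State: book:Dave, wallet:Grace
Event 10 (swap wallet<->book: now wallet:Dave, book:Grace). State: book:Grace, wallet:Dave
Event 11 (give book: Grace -> Sybil). State: book:Sybil, wallet:Dave
Event 12 (give wallet: Dave -> Sybil). State: book:Sybil, wallet:Sybil
Event 13 (give wallet: Sybil -> Bob). State: book:Sybil, wallet:Bob
Event 14 (swap wallet<->book: now wallet:Sybil, book:Bob). State: book:Bob, wallet:Sybil

Final state: book:Bob, wallet:Sybil
The book is held by Bob.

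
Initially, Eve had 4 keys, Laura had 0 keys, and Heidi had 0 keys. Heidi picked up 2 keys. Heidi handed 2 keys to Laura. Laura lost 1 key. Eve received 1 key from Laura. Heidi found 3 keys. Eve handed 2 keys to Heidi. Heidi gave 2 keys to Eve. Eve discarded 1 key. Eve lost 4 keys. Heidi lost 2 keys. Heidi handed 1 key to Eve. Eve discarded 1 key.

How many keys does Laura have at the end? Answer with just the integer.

Tracking counts step by step:
Start: Eve=4, Laura=0, Heidi=0
Event 1 (Heidi +2): Heidi: 0 -> 2. State: Eve=4, Laura=0, Heidi=2
Event 2 (Heidi -> Laura, 2): Heidi: 2 -> 0, Laura: 0 -> 2. State: Eve=4, Laura=2, Heidi=0
Event 3 (Laura -1): Laura: 2 -> 1. State: Eve=4, Laura=1, Heidi=0
Event 4 (Laura -> Eve, 1): Laura: 1 -> 0, Eve: 4 -> 5. State: Eve=5, Laura=0, Heidi=0
Event 5 (Heidi +3): Heidi: 0 -> 3. State: Eve=5, Laura=0, Heidi=3
Event 6 (Eve -> Heidi, 2): Eve: 5 -> 3, Heidi: 3 -> 5. State: Eve=3, Laura=0, Heidi=5
Event 7 (Heidi -> Eve, 2): Heidi: 5 -> 3, Eve: 3 -> 5. State: Eve=5, Laura=0, Heidi=3
Event 8 (Eve -1): Eve: 5 -> 4. State: Eve=4, Laura=0, Heidi=3
Event 9 (Eve -4): Eve: 4 -> 0. State: Eve=0, Laura=0, Heidi=3
Event 10 (Heidi -2): Heidi: 3 -> 1. State: Eve=0, Laura=0, Heidi=1
Event 11 (Heidi -> Eve, 1): Heidi: 1 -> 0, Eve: 0 -> 1. State: Eve=1, Laura=0, Heidi=0
Event 12 (Eve -1): Eve: 1 -> 0. State: Eve=0, Laura=0, Heidi=0

Laura's final count: 0

Answer: 0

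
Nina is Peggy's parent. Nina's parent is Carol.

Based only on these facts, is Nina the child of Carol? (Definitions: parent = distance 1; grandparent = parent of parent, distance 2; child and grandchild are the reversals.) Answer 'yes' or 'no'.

Reconstructing the parent chain from the given facts:
  Carol -> Nina -> Peggy
(each arrow means 'parent of the next')
Positions in the chain (0 = top):
  position of Carol: 0
  position of Nina: 1
  position of Peggy: 2

Nina is at position 1, Carol is at position 0; signed distance (j - i) = -1.
'child' requires j - i = -1. Actual distance is -1, so the relation HOLDS.

Answer: yes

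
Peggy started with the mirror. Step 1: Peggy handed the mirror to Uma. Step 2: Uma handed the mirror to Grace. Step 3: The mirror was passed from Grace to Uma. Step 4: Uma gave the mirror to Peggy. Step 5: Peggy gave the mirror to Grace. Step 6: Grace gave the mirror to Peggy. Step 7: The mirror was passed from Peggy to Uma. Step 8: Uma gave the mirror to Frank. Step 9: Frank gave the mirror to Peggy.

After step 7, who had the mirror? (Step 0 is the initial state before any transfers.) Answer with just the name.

Answer: Uma

Derivation:
Tracking the mirror holder through step 7:
After step 0 (start): Peggy
After step 1: Uma
After step 2: Grace
After step 3: Uma
After step 4: Peggy
After step 5: Grace
After step 6: Peggy
After step 7: Uma

At step 7, the holder is Uma.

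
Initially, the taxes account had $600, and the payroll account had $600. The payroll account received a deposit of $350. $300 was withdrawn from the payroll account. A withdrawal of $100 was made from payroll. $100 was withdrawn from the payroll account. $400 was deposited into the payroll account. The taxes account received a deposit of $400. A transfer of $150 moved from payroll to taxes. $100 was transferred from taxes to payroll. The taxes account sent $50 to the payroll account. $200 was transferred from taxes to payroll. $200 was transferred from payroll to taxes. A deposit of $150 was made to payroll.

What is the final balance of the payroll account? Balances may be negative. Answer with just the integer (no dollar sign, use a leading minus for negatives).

Tracking account balances step by step:
Start: taxes=600, payroll=600
Event 1 (deposit 350 to payroll): payroll: 600 + 350 = 950. Balances: taxes=600, payroll=950
Event 2 (withdraw 300 from payroll): payroll: 950 - 300 = 650. Balances: taxes=600, payroll=650
Event 3 (withdraw 100 from payroll): payroll: 650 - 100 = 550. Balances: taxes=600, payroll=550
Event 4 (withdraw 100 from payroll): payroll: 550 - 100 = 450. Balances: taxes=600, payroll=450
Event 5 (deposit 400 to payroll): payroll: 450 + 400 = 850. Balances: taxes=600, payroll=850
Event 6 (deposit 400 to taxes): taxes: 600 + 400 = 1000. Balances: taxes=1000, payroll=850
Event 7 (transfer 150 payroll -> taxes): payroll: 850 - 150 = 700, taxes: 1000 + 150 = 1150. Balances: taxes=1150, payroll=700
Event 8 (transfer 100 taxes -> payroll): taxes: 1150 - 100 = 1050, payroll: 700 + 100 = 800. Balances: taxes=1050, payroll=800
Event 9 (transfer 50 taxes -> payroll): taxes: 1050 - 50 = 1000, payroll: 800 + 50 = 850. Balances: taxes=1000, payroll=850
Event 10 (transfer 200 taxes -> payroll): taxes: 1000 - 200 = 800, payroll: 850 + 200 = 1050. Balances: taxes=800, payroll=1050
Event 11 (transfer 200 payroll -> taxes): payroll: 1050 - 200 = 850, taxes: 800 + 200 = 1000. Balances: taxes=1000, payroll=850
Event 12 (deposit 150 to payroll): payroll: 850 + 150 = 1000. Balances: taxes=1000, payroll=1000

Final balance of payroll: 1000

Answer: 1000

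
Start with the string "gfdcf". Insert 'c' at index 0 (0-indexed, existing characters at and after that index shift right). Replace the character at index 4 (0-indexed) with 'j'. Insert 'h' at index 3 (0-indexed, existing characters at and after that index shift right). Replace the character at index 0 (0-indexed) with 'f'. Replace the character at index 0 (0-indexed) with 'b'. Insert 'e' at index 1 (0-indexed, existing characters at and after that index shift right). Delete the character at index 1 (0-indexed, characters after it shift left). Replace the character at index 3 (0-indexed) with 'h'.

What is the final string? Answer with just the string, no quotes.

Answer: bgfhdjf

Derivation:
Applying each edit step by step:
Start: "gfdcf"
Op 1 (insert 'c' at idx 0): "gfdcf" -> "cgfdcf"
Op 2 (replace idx 4: 'c' -> 'j'): "cgfdcf" -> "cgfdjf"
Op 3 (insert 'h' at idx 3): "cgfdjf" -> "cgfhdjf"
Op 4 (replace idx 0: 'c' -> 'f'): "cgfhdjf" -> "fgfhdjf"
Op 5 (replace idx 0: 'f' -> 'b'): "fgfhdjf" -> "bgfhdjf"
Op 6 (insert 'e' at idx 1): "bgfhdjf" -> "begfhdjf"
Op 7 (delete idx 1 = 'e'): "begfhdjf" -> "bgfhdjf"
Op 8 (replace idx 3: 'h' -> 'h'): "bgfhdjf" -> "bgfhdjf"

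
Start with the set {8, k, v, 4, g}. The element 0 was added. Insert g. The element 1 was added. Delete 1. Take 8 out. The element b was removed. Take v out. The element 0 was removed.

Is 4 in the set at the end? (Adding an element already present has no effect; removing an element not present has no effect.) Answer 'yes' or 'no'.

Answer: yes

Derivation:
Tracking the set through each operation:
Start: {4, 8, g, k, v}
Event 1 (add 0): added. Set: {0, 4, 8, g, k, v}
Event 2 (add g): already present, no change. Set: {0, 4, 8, g, k, v}
Event 3 (add 1): added. Set: {0, 1, 4, 8, g, k, v}
Event 4 (remove 1): removed. Set: {0, 4, 8, g, k, v}
Event 5 (remove 8): removed. Set: {0, 4, g, k, v}
Event 6 (remove b): not present, no change. Set: {0, 4, g, k, v}
Event 7 (remove v): removed. Set: {0, 4, g, k}
Event 8 (remove 0): removed. Set: {4, g, k}

Final set: {4, g, k} (size 3)
4 is in the final set.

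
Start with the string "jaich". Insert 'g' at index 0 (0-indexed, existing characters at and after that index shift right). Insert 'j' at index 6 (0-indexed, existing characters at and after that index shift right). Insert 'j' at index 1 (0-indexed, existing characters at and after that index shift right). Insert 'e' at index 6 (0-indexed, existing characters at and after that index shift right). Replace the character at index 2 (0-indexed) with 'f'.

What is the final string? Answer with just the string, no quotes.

Applying each edit step by step:
Start: "jaich"
Op 1 (insert 'g' at idx 0): "jaich" -> "gjaich"
Op 2 (insert 'j' at idx 6): "gjaich" -> "gjaichj"
Op 3 (insert 'j' at idx 1): "gjaichj" -> "gjjaichj"
Op 4 (insert 'e' at idx 6): "gjjaichj" -> "gjjaicehj"
Op 5 (replace idx 2: 'j' -> 'f'): "gjjaicehj" -> "gjfaicehj"

Answer: gjfaicehj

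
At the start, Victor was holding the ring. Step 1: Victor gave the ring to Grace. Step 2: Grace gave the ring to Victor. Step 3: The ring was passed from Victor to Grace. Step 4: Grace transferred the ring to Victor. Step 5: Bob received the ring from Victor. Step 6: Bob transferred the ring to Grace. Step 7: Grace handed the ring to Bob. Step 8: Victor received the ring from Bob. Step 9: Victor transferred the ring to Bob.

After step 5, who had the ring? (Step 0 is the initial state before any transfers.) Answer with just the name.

Tracking the ring holder through step 5:
After step 0 (start): Victor
After step 1: Grace
After step 2: Victor
After step 3: Grace
After step 4: Victor
After step 5: Bob

At step 5, the holder is Bob.

Answer: Bob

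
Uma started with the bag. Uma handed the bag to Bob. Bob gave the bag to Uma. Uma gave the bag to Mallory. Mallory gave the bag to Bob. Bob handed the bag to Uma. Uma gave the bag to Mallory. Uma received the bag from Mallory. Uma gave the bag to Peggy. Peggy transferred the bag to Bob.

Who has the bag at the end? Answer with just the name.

Answer: Bob

Derivation:
Tracking the bag through each event:
Start: Uma has the bag.
After event 1: Bob has the bag.
After event 2: Uma has the bag.
After event 3: Mallory has the bag.
After event 4: Bob has the bag.
After event 5: Uma has the bag.
After event 6: Mallory has the bag.
After event 7: Uma has the bag.
After event 8: Peggy has the bag.
After event 9: Bob has the bag.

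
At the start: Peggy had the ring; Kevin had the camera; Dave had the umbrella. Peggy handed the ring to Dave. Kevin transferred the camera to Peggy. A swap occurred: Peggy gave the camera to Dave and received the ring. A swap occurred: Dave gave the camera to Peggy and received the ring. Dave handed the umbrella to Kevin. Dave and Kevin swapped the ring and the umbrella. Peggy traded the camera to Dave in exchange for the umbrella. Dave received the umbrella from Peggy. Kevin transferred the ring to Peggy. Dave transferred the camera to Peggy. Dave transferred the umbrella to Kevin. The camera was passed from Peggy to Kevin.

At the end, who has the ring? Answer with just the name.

Tracking all object holders:
Start: ring:Peggy, camera:Kevin, umbrella:Dave
Event 1 (give ring: Peggy -> Dave). State: ring:Dave, camera:Kevin, umbrella:Dave
Event 2 (give camera: Kevin -> Peggy). State: ring:Dave, camera:Peggy, umbrella:Dave
Event 3 (swap camera<->ring: now camera:Dave, ring:Peggy). State: ring:Peggy, camera:Dave, umbrella:Dave
Event 4 (swap camera<->ring: now camera:Peggy, ring:Dave). State: ring:Dave, camera:Peggy, umbrella:Dave
Event 5 (give umbrella: Dave -> Kevin). State: ring:Dave, camera:Peggy, umbrella:Kevin
Event 6 (swap ring<->umbrella: now ring:Kevin, umbrella:Dave). State: ring:Kevin, camera:Peggy, umbrella:Dave
Event 7 (swap camera<->umbrella: now camera:Dave, umbrella:Peggy). State: ring:Kevin, camera:Dave, umbrella:Peggy
Event 8 (give umbrella: Peggy -> Dave). State: ring:Kevin, camera:Dave, umbrella:Dave
Event 9 (give ring: Kevin -> Peggy). State: ring:Peggy, camera:Dave, umbrella:Dave
Event 10 (give camera: Dave -> Peggy). State: ring:Peggy, camera:Peggy, umbrella:Dave
Event 11 (give umbrella: Dave -> Kevin). State: ring:Peggy, camera:Peggy, umbrella:Kevin
Event 12 (give camera: Peggy -> Kevin). State: ring:Peggy, camera:Kevin, umbrella:Kevin

Final state: ring:Peggy, camera:Kevin, umbrella:Kevin
The ring is held by Peggy.

Answer: Peggy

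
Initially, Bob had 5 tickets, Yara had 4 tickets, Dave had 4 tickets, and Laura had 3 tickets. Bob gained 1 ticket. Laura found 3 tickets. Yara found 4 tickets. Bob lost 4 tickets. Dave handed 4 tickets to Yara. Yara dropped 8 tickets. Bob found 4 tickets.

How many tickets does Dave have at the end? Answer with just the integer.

Answer: 0

Derivation:
Tracking counts step by step:
Start: Bob=5, Yara=4, Dave=4, Laura=3
Event 1 (Bob +1): Bob: 5 -> 6. State: Bob=6, Yara=4, Dave=4, Laura=3
Event 2 (Laura +3): Laura: 3 -> 6. State: Bob=6, Yara=4, Dave=4, Laura=6
Event 3 (Yara +4): Yara: 4 -> 8. State: Bob=6, Yara=8, Dave=4, Laura=6
Event 4 (Bob -4): Bob: 6 -> 2. State: Bob=2, Yara=8, Dave=4, Laura=6
Event 5 (Dave -> Yara, 4): Dave: 4 -> 0, Yara: 8 -> 12. State: Bob=2, Yara=12, Dave=0, Laura=6
Event 6 (Yara -8): Yara: 12 -> 4. State: Bob=2, Yara=4, Dave=0, Laura=6
Event 7 (Bob +4): Bob: 2 -> 6. State: Bob=6, Yara=4, Dave=0, Laura=6

Dave's final count: 0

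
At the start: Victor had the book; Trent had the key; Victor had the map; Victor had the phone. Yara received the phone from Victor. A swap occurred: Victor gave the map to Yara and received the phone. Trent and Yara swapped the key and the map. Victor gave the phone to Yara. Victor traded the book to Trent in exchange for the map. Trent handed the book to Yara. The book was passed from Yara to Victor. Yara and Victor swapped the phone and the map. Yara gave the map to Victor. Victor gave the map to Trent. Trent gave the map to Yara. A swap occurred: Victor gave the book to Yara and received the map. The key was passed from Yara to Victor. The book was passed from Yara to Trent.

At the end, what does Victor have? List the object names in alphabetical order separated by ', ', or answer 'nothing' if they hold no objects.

Answer: key, map, phone

Derivation:
Tracking all object holders:
Start: book:Victor, key:Trent, map:Victor, phone:Victor
Event 1 (give phone: Victor -> Yara). State: book:Victor, key:Trent, map:Victor, phone:Yara
Event 2 (swap map<->phone: now map:Yara, phone:Victor). State: book:Victor, key:Trent, map:Yara, phone:Victor
Event 3 (swap key<->map: now key:Yara, map:Trent). State: book:Victor, key:Yara, map:Trent, phone:Victor
Event 4 (give phone: Victor -> Yara). State: book:Victor, key:Yara, map:Trent, phone:Yara
Event 5 (swap book<->map: now book:Trent, map:Victor). State: book:Trent, key:Yara, map:Victor, phone:Yara
Event 6 (give book: Trent -> Yara). State: book:Yara, key:Yara, map:Victor, phone:Yara
Event 7 (give book: Yara -> Victor). State: book:Victor, key:Yara, map:Victor, phone:Yara
Event 8 (swap phone<->map: now phone:Victor, map:Yara). State: book:Victor, key:Yara, map:Yara, phone:Victor
Event 9 (give map: Yara -> Victor). State: book:Victor, key:Yara, map:Victor, phone:Victor
Event 10 (give map: Victor -> Trent). State: book:Victor, key:Yara, map:Trent, phone:Victor
Event 11 (give map: Trent -> Yara). State: book:Victor, key:Yara, map:Yara, phone:Victor
Event 12 (swap book<->map: now book:Yara, map:Victor). State: book:Yara, key:Yara, map:Victor, phone:Victor
Event 13 (give key: Yara -> Victor). State: book:Yara, key:Victor, map:Victor, phone:Victor
Event 14 (give book: Yara -> Trent). State: book:Trent, key:Victor, map:Victor, phone:Victor

Final state: book:Trent, key:Victor, map:Victor, phone:Victor
Victor holds: key, map, phone.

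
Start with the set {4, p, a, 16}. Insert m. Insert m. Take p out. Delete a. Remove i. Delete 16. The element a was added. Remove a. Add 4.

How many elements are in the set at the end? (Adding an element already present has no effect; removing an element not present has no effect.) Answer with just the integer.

Tracking the set through each operation:
Start: {16, 4, a, p}
Event 1 (add m): added. Set: {16, 4, a, m, p}
Event 2 (add m): already present, no change. Set: {16, 4, a, m, p}
Event 3 (remove p): removed. Set: {16, 4, a, m}
Event 4 (remove a): removed. Set: {16, 4, m}
Event 5 (remove i): not present, no change. Set: {16, 4, m}
Event 6 (remove 16): removed. Set: {4, m}
Event 7 (add a): added. Set: {4, a, m}
Event 8 (remove a): removed. Set: {4, m}
Event 9 (add 4): already present, no change. Set: {4, m}

Final set: {4, m} (size 2)

Answer: 2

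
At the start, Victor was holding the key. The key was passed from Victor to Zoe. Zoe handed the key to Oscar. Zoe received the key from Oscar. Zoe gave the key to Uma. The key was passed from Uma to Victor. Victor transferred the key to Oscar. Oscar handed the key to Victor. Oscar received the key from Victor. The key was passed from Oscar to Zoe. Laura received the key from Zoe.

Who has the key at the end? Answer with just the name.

Answer: Laura

Derivation:
Tracking the key through each event:
Start: Victor has the key.
After event 1: Zoe has the key.
After event 2: Oscar has the key.
After event 3: Zoe has the key.
After event 4: Uma has the key.
After event 5: Victor has the key.
After event 6: Oscar has the key.
After event 7: Victor has the key.
After event 8: Oscar has the key.
After event 9: Zoe has the key.
After event 10: Laura has the key.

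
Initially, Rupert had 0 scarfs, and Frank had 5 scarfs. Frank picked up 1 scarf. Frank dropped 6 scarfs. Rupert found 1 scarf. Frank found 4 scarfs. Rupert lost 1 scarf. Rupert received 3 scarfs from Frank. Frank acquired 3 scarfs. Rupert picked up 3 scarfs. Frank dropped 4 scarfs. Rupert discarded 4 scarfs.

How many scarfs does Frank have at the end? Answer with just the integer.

Answer: 0

Derivation:
Tracking counts step by step:
Start: Rupert=0, Frank=5
Event 1 (Frank +1): Frank: 5 -> 6. State: Rupert=0, Frank=6
Event 2 (Frank -6): Frank: 6 -> 0. State: Rupert=0, Frank=0
Event 3 (Rupert +1): Rupert: 0 -> 1. State: Rupert=1, Frank=0
Event 4 (Frank +4): Frank: 0 -> 4. State: Rupert=1, Frank=4
Event 5 (Rupert -1): Rupert: 1 -> 0. State: Rupert=0, Frank=4
Event 6 (Frank -> Rupert, 3): Frank: 4 -> 1, Rupert: 0 -> 3. State: Rupert=3, Frank=1
Event 7 (Frank +3): Frank: 1 -> 4. State: Rupert=3, Frank=4
Event 8 (Rupert +3): Rupert: 3 -> 6. State: Rupert=6, Frank=4
Event 9 (Frank -4): Frank: 4 -> 0. State: Rupert=6, Frank=0
Event 10 (Rupert -4): Rupert: 6 -> 2. State: Rupert=2, Frank=0

Frank's final count: 0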